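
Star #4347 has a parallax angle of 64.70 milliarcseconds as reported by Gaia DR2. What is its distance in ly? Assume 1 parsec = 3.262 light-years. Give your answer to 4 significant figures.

50.42 ly

p = 64.70 milliarcseconds = 0.06470 arcsec.
d = 1/p = 1/0.06470 = 15.456 pc.
In light-years: 15.456 × 3.262 = 50.417 ly.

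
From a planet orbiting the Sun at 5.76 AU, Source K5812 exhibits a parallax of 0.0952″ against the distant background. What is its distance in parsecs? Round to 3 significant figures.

60.5 pc

With baseline B (in AU) and parallax p (in arcsec), d = B/p parsecs.
d = 5.76 / 0.0952 = 60.504 pc.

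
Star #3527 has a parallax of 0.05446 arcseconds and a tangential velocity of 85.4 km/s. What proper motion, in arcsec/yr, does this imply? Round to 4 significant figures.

d = 1/p = 1/0.05446″ = 18.362 pc.
μ = v_t / (4.74 d) = 85.4 / (4.74 × 18.362) = 85.4 / 87.036 = 0.9812 ″/yr.

0.9812 arcsec/yr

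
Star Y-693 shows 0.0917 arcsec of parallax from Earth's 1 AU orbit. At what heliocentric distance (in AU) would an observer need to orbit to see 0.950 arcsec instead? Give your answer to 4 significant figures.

Parallax scales linearly with baseline: p ∝ B, so B = p_target / p_Earth × 1 AU.
B = 0.950 / 0.0917 = 10.36 AU.

10.36 AU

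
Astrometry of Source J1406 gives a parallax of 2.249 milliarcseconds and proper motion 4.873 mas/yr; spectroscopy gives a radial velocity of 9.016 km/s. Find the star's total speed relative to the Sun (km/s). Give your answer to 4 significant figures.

d = 1/p = 1/0.002249″ = 444.64 pc.
μ = 4.873 mas/yr = 0.004873 ″/yr.
v_t = 4.740 μ d = 4.740 × 0.004873 × 444.64 = 10.27 km/s.
v = √(v_r² + v_t²) = √(9.016² + 10.27²) = √186.761 = 13.666 km/s.

13.67 km/s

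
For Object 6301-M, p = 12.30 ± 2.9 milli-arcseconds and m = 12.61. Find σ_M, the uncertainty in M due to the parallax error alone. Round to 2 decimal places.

M = m − 5 log₁₀ d + 5 = m + 5 log₁₀ p + 5, so ∂M/∂p = 5/(p ln 10).
σ_M = (5/ln 10) · (σ_p/p) = 2.1715 × 2.9/12.30 = 2.1715 × 0.23577 = 0.51197.

σ_M = 0.51 mag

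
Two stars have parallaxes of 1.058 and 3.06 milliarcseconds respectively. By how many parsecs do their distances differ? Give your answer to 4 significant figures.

d_A = 1/0.001058″ = 945.18 pc; d_B = 1/0.003060″ = 326.8 pc.
|d_B − d_A| = |326.8 − 945.18| = 618.38 pc.

618.4 pc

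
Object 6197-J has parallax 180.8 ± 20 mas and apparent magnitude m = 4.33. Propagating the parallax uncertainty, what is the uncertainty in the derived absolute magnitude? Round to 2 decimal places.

σ_M = 0.24 mag

M = m − 5 log₁₀ d + 5 = m + 5 log₁₀ p + 5, so ∂M/∂p = 5/(p ln 10).
σ_M = (5/ln 10) · (σ_p/p) = 2.1715 × 20/180.8 = 2.1715 × 0.11062 = 0.24021.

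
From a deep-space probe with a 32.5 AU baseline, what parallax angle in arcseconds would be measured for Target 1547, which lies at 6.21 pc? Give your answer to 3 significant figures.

5.23 arcsec

p (arcsec) = B (AU) / d (pc).
p = 32.5 / 6.21 = 5.2335 arcsec.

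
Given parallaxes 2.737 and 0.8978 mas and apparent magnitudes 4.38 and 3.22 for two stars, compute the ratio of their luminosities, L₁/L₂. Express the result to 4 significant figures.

L₁/L₂ = 0.03697

d₁ = 1/p₁ = 1/0.002737″ = 365.36 pc; d₂ = 1/p₂ = 1/0.0008978″ = 1113.8 pc.
M₁ = m₁ − 5 log₁₀ d₁ + 5 = 4.38 − 12.8136 + 5 = -3.4336.
M₂ = 3.22 − 15.2340 + 5 = -7.0140.
L₁/L₂ = 10^(0.4(M₂ − M₁)) = 10^(0.4 × (-3.5804)) = 10^(-1.43216) = 0.036969.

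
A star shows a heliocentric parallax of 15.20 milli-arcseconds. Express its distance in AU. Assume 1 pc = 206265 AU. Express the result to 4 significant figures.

1.357 × 10^7 AU

p = 15.20 milli-arcseconds = 0.01520 arcsec.
d = 1/p = 1/0.01520 = 65.789 pc.
In AU: 65.789 × 206265 = 1.3570 × 10^7 AU.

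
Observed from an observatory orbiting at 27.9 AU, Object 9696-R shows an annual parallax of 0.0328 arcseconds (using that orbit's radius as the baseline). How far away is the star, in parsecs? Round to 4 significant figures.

With baseline B (in AU) and parallax p (in arcsec), d = B/p parsecs.
d = 27.9 / 0.0328 = 850.61 pc.

850.6 pc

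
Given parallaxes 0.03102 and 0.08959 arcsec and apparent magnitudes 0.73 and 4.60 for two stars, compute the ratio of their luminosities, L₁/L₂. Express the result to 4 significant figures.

d₁ = 1/p₁ = 1/0.03102″ = 32.237 pc; d₂ = 1/p₂ = 1/0.08959″ = 11.162 pc.
M₁ = m₁ − 5 log₁₀ d₁ + 5 = 0.73 − 7.5418 + 5 = -1.8118.
M₂ = 4.60 − 5.2387 + 5 = 4.3613.
L₁/L₂ = 10^(0.4(M₂ − M₁)) = 10^(0.4 × 6.1731) = 10^2.46924 = 294.6.

L₁/L₂ = 294.6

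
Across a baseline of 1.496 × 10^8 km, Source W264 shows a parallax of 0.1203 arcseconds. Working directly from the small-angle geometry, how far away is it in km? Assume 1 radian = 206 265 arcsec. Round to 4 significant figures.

2.565 × 10^14 km

θ = 0.1203″ = 0.1203/206265 = 5.8323 × 10^-7 rad.
d = B/θ = (1.496 × 10^8) / (5.8323 × 10^-7) = 2.5650 × 10^14 km.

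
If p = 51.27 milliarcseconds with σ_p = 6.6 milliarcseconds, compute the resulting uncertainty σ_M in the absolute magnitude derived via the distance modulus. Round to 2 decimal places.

M = m − 5 log₁₀ d + 5 = m + 5 log₁₀ p + 5, so ∂M/∂p = 5/(p ln 10).
σ_M = (5/ln 10) · (σ_p/p) = 2.1715 × 6.6/51.27 = 2.1715 × 0.12873 = 0.27954.

σ_M = 0.28 mag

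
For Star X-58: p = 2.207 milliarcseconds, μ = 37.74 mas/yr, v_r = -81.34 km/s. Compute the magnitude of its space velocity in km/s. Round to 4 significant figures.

114.8 km/s

d = 1/p = 1/0.002207″ = 453.1 pc.
μ = 37.74 mas/yr = 0.03774 ″/yr.
v_t = 4.740 μ d = 4.740 × 0.03774 × 453.1 = 81.054 km/s.
v = √(v_r² + v_t²) = √((-81.34)² + 81.054²) = √13185.9 = 114.83 km/s.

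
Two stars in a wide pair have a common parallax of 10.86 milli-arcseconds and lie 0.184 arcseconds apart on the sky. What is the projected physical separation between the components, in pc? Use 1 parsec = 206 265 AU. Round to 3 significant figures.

d = 1/p = 1/0.01086″ = 92.081 pc.
At distance d (pc), an angle of θ arcsec spans θ·d AU: s = 0.184 × 92.081 = 16.943 AU.
= 16.943 / 206265 = 8.2142 × 10^-5 pc.

8.21 × 10^-5 pc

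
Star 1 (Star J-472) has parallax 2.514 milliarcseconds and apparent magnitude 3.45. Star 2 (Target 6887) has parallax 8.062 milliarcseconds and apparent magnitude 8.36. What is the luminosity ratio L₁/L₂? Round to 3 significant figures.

L₁/L₂ = 947

d₁ = 1/p₁ = 1/0.002514″ = 397.77 pc; d₂ = 1/p₂ = 1/0.008062″ = 124.04 pc.
M₁ = m₁ − 5 log₁₀ d₁ + 5 = 3.45 − 12.9982 + 5 = -4.5482.
M₂ = 8.36 − 10.4678 + 5 = 2.8922.
L₁/L₂ = 10^(0.4(M₂ − M₁)) = 10^(0.4 × 7.4404) = 10^2.97616 = 946.59.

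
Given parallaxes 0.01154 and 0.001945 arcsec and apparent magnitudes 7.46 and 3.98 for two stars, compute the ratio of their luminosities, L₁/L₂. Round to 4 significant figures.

d₁ = 1/p₁ = 1/0.01154″ = 86.655 pc; d₂ = 1/p₂ = 1/0.001945″ = 514.14 pc.
M₁ = m₁ − 5 log₁₀ d₁ + 5 = 7.46 − 9.6890 + 5 = 2.7710.
M₂ = 3.98 − 13.5554 + 5 = -4.5754.
L₁/L₂ = 10^(0.4(M₂ − M₁)) = 10^(0.4 × (-7.3464)) = 10^(-2.93856) = 0.001152.

L₁/L₂ = 0.001152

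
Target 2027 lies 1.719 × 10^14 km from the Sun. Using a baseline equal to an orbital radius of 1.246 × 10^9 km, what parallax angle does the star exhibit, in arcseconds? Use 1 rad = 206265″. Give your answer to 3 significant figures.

1.50 arcsec

θ ≈ B/d = (1.246 × 10^9) / (1.719 × 10^14) = 7.2484 × 10^-6 rad.
In arcseconds: 7.2484 × 10^-6 × 206265 = 1.4951″.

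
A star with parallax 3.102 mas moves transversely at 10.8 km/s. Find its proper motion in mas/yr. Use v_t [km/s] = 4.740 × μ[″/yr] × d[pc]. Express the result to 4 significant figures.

7.068 mas/yr

d = 1/p = 1/0.003102″ = 322.37 pc.
μ = v_t / (4.74 d) = 10.8 / (4.74 × 322.37) = 10.8 / 1528 = 0.0070681 ″/yr = 7.0681 mas/yr.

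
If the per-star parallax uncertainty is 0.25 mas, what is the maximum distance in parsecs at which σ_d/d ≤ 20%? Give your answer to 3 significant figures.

800 pc

σ_d/d = σ_p/p, so the condition is σ_p/p ≤ 0.20, i.e. p ≥ σ_p/0.20.
p_min = 0.25/0.20 = 1.25 mas = 0.00125 arcsec.
d_max = 1/p_min = 1/0.00125 = 800 pc.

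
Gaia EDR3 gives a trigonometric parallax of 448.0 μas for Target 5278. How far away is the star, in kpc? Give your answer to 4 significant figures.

p = 448.0 μas = 0.0004480 arcsec.
d = 1/p = 1/0.0004480 = 2232.1 pc.
= 2.2321 kpc.

2.232 kpc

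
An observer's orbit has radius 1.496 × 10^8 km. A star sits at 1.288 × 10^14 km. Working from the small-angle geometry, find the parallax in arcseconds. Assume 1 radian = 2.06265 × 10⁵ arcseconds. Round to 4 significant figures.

θ ≈ B/d = (1.496 × 10^8) / (1.288 × 10^14) = 1.1615 × 10^-6 rad.
In arcseconds: 1.1615 × 10^-6 × 206265 = 0.23958″.

0.2396 arcsec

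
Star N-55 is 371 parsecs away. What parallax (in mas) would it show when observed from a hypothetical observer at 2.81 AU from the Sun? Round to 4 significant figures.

7.574 mas

p (arcsec) = B (AU) / d (pc).
p = 2.81 / 371 = 0.0075741 arcsec = 7.5741 mas.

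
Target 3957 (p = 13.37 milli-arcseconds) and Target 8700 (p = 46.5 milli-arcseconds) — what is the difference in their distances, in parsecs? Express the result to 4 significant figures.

d_A = 1/0.01337″ = 74.794 pc; d_B = 1/0.04650″ = 21.505 pc.
|d_B − d_A| = |21.505 − 74.794| = 53.289 pc.

53.29 pc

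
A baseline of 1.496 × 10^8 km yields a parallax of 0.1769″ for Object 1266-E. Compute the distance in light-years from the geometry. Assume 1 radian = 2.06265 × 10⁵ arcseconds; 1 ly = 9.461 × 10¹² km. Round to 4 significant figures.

θ = 0.1769″ = 0.1769/206265 = 8.5763 × 10^-7 rad.
d = B/θ = (1.496 × 10^8) / (8.5763 × 10^-7) = 1.7443 × 10^14 km = (1.7443 × 10^14) / (9.461 × 10^12) ly = 18.437 ly.

18.44 ly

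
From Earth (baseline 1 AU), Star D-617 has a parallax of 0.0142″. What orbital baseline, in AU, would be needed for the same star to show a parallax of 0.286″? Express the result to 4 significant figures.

20.14 AU

Parallax scales linearly with baseline: p ∝ B, so B = p_target / p_Earth × 1 AU.
B = 0.286 / 0.0142 = 20.141 AU.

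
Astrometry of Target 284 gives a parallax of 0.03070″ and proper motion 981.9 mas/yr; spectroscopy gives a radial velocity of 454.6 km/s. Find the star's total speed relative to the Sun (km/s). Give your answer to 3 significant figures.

479 km/s

d = 1/p = 1/0.03070″ = 32.573 pc.
μ = 981.9 mas/yr = 0.9819 ″/yr.
v_t = 4.740 μ d = 4.740 × 0.9819 × 32.573 = 151.6 km/s.
v = √(v_r² + v_t²) = √(454.6² + 151.6²) = √229644 = 479.21 km/s.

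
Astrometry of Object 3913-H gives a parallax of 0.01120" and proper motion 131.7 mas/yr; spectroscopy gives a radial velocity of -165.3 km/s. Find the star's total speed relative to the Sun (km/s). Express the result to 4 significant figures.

d = 1/p = 1/0.01120″ = 89.286 pc.
μ = 131.7 mas/yr = 0.1317 ″/yr.
v_t = 4.740 μ d = 4.740 × 0.1317 × 89.286 = 55.737 km/s.
v = √(v_r² + v_t²) = √((-165.3)² + 55.737²) = √30430.7 = 174.44 km/s.

174.4 km/s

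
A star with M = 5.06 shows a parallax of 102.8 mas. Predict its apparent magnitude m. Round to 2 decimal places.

d = 1/p = 1/0.1028″ = 9.7276 pc.
m − M = 5 log₁₀ d − 5 = 5 log₁₀(9.7276) − 5 = 4.9400 − 5 = -0.0600.
m = M + (m − M) = 5.06 + (-0.0600) = 5.00.

m = 5.00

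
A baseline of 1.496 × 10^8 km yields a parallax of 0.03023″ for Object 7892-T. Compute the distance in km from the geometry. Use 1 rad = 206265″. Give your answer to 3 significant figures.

θ = 0.03023″ = 0.03023/206265 = 1.4656 × 10^-7 rad.
d = B/θ = (1.496 × 10^8) / (1.4656 × 10^-7) = 1.0207 × 10^15 km.

1.02 × 10^15 km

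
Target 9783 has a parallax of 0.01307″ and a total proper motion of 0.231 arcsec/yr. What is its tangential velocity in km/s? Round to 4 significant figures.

d = 1/p = 1/0.01307″ = 76.511 pc.
v_t = 4.74 × μ × d = 4.74 × 0.231 × 76.511 = 83.775 km/s.

83.78 km/s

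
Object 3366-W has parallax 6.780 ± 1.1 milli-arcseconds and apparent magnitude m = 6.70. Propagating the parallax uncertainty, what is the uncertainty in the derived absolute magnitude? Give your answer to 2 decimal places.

M = m − 5 log₁₀ d + 5 = m + 5 log₁₀ p + 5, so ∂M/∂p = 5/(p ln 10).
σ_M = (5/ln 10) · (σ_p/p) = 2.1715 × 1.1/6.780 = 2.1715 × 0.16224 = 0.3523.

σ_M = 0.35 mag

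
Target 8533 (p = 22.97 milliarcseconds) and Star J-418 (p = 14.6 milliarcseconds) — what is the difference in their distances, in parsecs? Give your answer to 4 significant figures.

24.96 pc

d_A = 1/0.02297″ = 43.535 pc; d_B = 1/0.01460″ = 68.493 pc.
|d_B − d_A| = |68.493 − 43.535| = 24.958 pc.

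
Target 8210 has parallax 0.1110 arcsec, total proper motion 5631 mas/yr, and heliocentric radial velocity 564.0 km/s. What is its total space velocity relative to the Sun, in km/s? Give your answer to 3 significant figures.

613 km/s

d = 1/p = 1/0.1110″ = 9.009 pc.
μ = 5631 mas/yr = 5.631 ″/yr.
v_t = 4.740 μ d = 4.740 × 5.631 × 9.009 = 240.46 km/s.
v = √(v_r² + v_t²) = √(564.0² + 240.46²) = √375917 = 613.12 km/s.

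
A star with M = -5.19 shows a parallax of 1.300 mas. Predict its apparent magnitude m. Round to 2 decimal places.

m = 4.24

d = 1/p = 1/0.001300″ = 769.23 pc.
m − M = 5 log₁₀ d − 5 = 5 log₁₀(769.23) − 5 = 14.4303 − 5 = 9.4303.
m = M + (m − M) = -5.19 + 9.4303 = 4.24.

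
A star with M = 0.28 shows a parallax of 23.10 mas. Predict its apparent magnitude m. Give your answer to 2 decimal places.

d = 1/p = 1/0.02310″ = 43.29 pc.
m − M = 5 log₁₀ d − 5 = 5 log₁₀(43.29) − 5 = 8.1819 − 5 = 3.1819.
m = M + (m − M) = 0.28 + 3.1819 = 3.46.

m = 3.46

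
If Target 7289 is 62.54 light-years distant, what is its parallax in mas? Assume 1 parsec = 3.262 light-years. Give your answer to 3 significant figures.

d = 62.54 ly ÷ 3.262 = 19.172 pc.
p = 1/d = 1/19.172 = 0.052159 arcsec.
= 0.052159 × 1000 = 52.159 mas.

52.2 mas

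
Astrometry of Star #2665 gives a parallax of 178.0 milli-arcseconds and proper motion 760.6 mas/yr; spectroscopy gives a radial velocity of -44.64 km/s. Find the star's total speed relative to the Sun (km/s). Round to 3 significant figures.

d = 1/p = 1/0.1780″ = 5.618 pc.
μ = 760.6 mas/yr = 0.7606 ″/yr.
v_t = 4.740 μ d = 4.740 × 0.7606 × 5.618 = 20.254 km/s.
v = √(v_r² + v_t²) = √((-44.64)² + 20.254²) = √2402.95 = 49.02 km/s.

49.0 km/s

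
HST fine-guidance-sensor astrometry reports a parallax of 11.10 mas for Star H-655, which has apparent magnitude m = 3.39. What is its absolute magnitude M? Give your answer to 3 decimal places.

M = -1.383

d = 1/p = 1/0.01110″ = 90.09 pc.
m − M = 5 log₁₀(90.09) − 5 = 9.7734 − 5 = 4.7734.
M = m − (m − M) = 3.39 − 4.7734 = -1.383.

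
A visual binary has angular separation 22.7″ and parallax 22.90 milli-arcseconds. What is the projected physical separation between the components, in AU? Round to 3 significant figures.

d = 1/p = 1/0.02290″ = 43.668 pc.
At distance d (pc), an angle of θ arcsec spans θ·d AU: s = 22.7 × 43.668 = 991.26 AU.

991 AU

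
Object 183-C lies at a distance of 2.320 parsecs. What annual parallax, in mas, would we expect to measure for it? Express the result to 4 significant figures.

431.0 mas

p = 1/d = 1/2.32 = 0.43103 arcsec.
= 0.43103 × 1000 = 431.03 mas.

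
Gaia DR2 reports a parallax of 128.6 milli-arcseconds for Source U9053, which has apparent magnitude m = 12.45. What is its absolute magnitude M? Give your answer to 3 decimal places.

d = 1/p = 1/0.1286″ = 7.776 pc.
m − M = 5 log₁₀(7.776) − 5 = 4.4538 − 5 = -0.5462.
M = m − (m − M) = 12.45 − (-0.5462) = 12.996.

M = 12.996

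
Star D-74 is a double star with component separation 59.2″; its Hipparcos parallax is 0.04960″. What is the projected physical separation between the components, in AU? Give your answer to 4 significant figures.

d = 1/p = 1/0.04960″ = 20.161 pc.
At distance d (pc), an angle of θ arcsec spans θ·d AU: s = 59.2 × 20.161 = 1193.5 AU.

1194 AU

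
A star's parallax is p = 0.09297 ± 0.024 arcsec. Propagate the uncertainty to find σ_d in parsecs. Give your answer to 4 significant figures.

d = 1/p, so σ_d = σ_p / p².
σ_d = 0.0240 / (0.09297)² = 0.0240 / 0.0086434 = 2.7767 pc.

2.777 pc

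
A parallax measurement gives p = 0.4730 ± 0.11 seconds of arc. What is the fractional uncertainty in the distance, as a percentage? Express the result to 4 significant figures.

23.26%

For d = 1/p, |σ_d/d| = |σ_p/p|.
σ_p/p = 0.11 / 0.4730 = 0.23256 = 23.256%.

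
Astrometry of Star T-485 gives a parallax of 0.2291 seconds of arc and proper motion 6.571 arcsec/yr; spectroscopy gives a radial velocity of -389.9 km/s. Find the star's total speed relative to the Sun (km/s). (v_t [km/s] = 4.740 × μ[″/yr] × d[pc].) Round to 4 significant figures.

d = 1/p = 1/0.2291″ = 4.3649 pc.
v_t = 4.740 μ d = 4.740 × 6.571 × 4.3649 = 135.95 km/s.
v = √(v_r² + v_t²) = √((-389.9)² + 135.95²) = √170504 = 412.92 km/s.

412.9 km/s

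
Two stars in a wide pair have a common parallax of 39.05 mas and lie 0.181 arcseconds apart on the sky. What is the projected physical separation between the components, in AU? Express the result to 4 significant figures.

4.635 AU

d = 1/p = 1/0.03905″ = 25.608 pc.
At distance d (pc), an angle of θ arcsec spans θ·d AU: s = 0.181 × 25.608 = 4.635 AU.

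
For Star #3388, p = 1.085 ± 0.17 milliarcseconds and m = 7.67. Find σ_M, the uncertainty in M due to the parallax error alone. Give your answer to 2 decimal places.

σ_M = 0.34 mag

M = m − 5 log₁₀ d + 5 = m + 5 log₁₀ p + 5, so ∂M/∂p = 5/(p ln 10).
σ_M = (5/ln 10) · (σ_p/p) = 2.1715 × 0.17/1.085 = 2.1715 × 0.15668 = 0.34023.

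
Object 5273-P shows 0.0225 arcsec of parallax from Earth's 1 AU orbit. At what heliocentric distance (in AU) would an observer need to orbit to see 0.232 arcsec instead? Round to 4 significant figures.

10.31 AU

Parallax scales linearly with baseline: p ∝ B, so B = p_target / p_Earth × 1 AU.
B = 0.232 / 0.0225 = 10.311 AU.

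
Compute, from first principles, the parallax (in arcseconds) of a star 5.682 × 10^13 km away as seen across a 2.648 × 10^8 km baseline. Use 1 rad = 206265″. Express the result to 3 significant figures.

0.961 arcsec

θ ≈ B/d = (2.648 × 10^8) / (5.682 × 10^13) = 4.6603 × 10^-6 rad.
In arcseconds: 4.6603 × 10^-6 × 206265 = 0.96126″.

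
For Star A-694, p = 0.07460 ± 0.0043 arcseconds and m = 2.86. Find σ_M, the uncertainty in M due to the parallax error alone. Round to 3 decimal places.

M = m − 5 log₁₀ d + 5 = m + 5 log₁₀ p + 5, so ∂M/∂p = 5/(p ln 10).
σ_M = (5/ln 10) · (σ_p/p) = 2.1715 × 0.0043/0.07460 = 2.1715 × 0.057641 = 0.12517.

σ_M = 0.125 mag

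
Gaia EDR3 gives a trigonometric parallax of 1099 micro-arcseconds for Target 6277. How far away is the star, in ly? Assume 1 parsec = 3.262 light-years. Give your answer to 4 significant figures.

p = 1099 micro-arcseconds = 0.001099 arcsec.
d = 1/p = 1/0.001099 = 909.92 pc.
In light-years: 909.92 × 3.262 = 2968.2 ly.

2968 ly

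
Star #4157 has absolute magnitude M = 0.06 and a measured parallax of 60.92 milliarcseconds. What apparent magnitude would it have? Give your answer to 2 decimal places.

d = 1/p = 1/0.06092″ = 16.415 pc.
m − M = 5 log₁₀ d − 5 = 5 log₁₀(16.415) − 5 = 6.0762 − 5 = 1.0762.
m = M + (m − M) = 0.06 + 1.0762 = 1.14.

m = 1.14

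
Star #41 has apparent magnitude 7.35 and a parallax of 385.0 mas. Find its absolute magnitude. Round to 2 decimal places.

d = 1/p = 1/0.3850″ = 2.5974 pc.
m − M = 5 log₁₀(2.5974) − 5 = 2.0727 − 5 = -2.9273.
M = m − (m − M) = 7.35 − (-2.9273) = 10.28.

M = 10.28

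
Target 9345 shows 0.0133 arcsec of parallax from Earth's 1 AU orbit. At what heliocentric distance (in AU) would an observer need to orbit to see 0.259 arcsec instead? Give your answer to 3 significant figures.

Parallax scales linearly with baseline: p ∝ B, so B = p_target / p_Earth × 1 AU.
B = 0.259 / 0.0133 = 19.474 AU.

19.5 AU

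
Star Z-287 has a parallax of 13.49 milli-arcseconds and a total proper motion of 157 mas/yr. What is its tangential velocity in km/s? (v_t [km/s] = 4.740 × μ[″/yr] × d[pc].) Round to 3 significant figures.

d = 1/p = 1/0.01349″ = 74.129 pc.
μ = 157 mas/yr = 0.157 ″/yr.
v_t = 4.74 × μ × d = 4.74 × 0.157 × 74.129 = 55.165 km/s.

55.2 km/s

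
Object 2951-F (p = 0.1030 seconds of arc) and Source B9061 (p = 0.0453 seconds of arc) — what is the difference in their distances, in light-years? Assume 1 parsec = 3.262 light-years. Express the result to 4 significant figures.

d_A = 1/0.1030″ = 9.7087 pc; d_B = 1/0.04530″ = 22.075 pc.
|d_B − d_A| = |22.075 − 9.7087| = 12.366 pc = 12.366 × 3.262 ly = 40.338 ly.

40.34 ly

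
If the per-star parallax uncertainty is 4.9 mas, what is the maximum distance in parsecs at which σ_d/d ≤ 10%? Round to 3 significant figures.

σ_d/d = σ_p/p, so the condition is σ_p/p ≤ 0.10, i.e. p ≥ σ_p/0.10.
p_min = 4.9/0.10 = 49 mas = 0.049 arcsec.
d_max = 1/p_min = 1/0.049 = 20.408 pc.

20.4 pc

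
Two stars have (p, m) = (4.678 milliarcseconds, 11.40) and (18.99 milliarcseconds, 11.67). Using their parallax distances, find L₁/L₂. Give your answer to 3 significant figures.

d₁ = 1/p₁ = 1/0.004678″ = 213.77 pc; d₂ = 1/p₂ = 1/0.01899″ = 52.659 pc.
M₁ = m₁ − 5 log₁₀ d₁ + 5 = 11.40 − 11.6497 + 5 = 4.7503.
M₂ = 11.67 − 8.6074 + 5 = 8.0626.
L₁/L₂ = 10^(0.4(M₂ − M₁)) = 10^(0.4 × 3.3123) = 10^1.32492 = 21.131.

L₁/L₂ = 21.1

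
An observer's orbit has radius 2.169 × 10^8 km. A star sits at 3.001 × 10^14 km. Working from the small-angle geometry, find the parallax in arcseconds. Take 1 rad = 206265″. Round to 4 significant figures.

0.1491 arcsec

θ ≈ B/d = (2.169 × 10^8) / (3.001 × 10^14) = 7.2276 × 10^-7 rad.
In arcseconds: 7.2276 × 10^-7 × 206265 = 0.14908″.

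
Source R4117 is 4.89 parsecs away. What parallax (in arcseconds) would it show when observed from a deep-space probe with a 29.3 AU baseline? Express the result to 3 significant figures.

5.99 arcsec

p (arcsec) = B (AU) / d (pc).
p = 29.3 / 4.89 = 5.9918 arcsec.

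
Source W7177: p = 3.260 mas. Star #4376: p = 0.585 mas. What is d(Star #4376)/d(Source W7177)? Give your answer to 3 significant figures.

Since d = 1/p, d_B/d_A = p_A/p_B.
= 3.260 / 0.585 = 5.5726.

5.57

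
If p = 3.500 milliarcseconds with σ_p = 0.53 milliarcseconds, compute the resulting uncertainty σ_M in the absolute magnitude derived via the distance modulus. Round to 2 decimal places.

M = m − 5 log₁₀ d + 5 = m + 5 log₁₀ p + 5, so ∂M/∂p = 5/(p ln 10).
σ_M = (5/ln 10) · (σ_p/p) = 2.1715 × 0.53/3.500 = 2.1715 × 0.15143 = 0.32883.

σ_M = 0.33 mag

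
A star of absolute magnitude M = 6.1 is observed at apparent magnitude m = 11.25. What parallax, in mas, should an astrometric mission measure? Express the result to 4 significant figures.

m − M = 11.25 − 6.1 = 5.15.
d = 10^((m−M)/5 + 1) = 10^2.030 = 107.15 pc.
p = 1/d = 1/107.15 = 0.0093327 arcsec = 9.3327 mas.

9.333 mas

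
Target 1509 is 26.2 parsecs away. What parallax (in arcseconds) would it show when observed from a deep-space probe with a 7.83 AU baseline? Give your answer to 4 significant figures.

p (arcsec) = B (AU) / d (pc).
p = 7.83 / 26.2 = 0.29885 arcsec.

0.2989 arcsec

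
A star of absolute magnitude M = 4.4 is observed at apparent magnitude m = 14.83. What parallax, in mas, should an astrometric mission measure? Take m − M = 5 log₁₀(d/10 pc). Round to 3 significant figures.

m − M = 14.83 − 4.4 = 10.43.
d = 10^((m−M)/5 + 1) = 10^3.086 = 1219 pc.
p = 1/d = 1/1219 = 0.00082034 arcsec = 0.82034 mas.

0.820 mas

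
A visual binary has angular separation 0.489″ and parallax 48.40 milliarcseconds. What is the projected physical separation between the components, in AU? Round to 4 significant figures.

10.10 AU

d = 1/p = 1/0.04840″ = 20.661 pc.
At distance d (pc), an angle of θ arcsec spans θ·d AU: s = 0.489 × 20.661 = 10.103 AU.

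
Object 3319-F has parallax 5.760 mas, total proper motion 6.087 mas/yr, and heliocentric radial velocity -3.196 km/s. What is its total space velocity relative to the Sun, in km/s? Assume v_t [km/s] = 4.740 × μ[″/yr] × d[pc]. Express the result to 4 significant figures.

5.942 km/s

d = 1/p = 1/0.005760″ = 173.61 pc.
μ = 6.087 mas/yr = 0.006087 ″/yr.
v_t = 4.740 μ d = 4.740 × 0.006087 × 173.61 = 5.0091 km/s.
v = √(v_r² + v_t²) = √((-3.196)² + 5.0091²) = √35.3055 = 5.9418 km/s.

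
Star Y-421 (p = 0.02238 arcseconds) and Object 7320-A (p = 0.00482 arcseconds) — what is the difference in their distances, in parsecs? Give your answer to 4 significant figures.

d_A = 1/0.02238″ = 44.683 pc; d_B = 1/0.004820″ = 207.47 pc.
|d_B − d_A| = |207.47 − 44.683| = 162.79 pc.

162.8 pc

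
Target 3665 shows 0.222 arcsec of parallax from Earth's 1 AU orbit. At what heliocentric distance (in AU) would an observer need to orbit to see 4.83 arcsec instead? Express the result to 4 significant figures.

Parallax scales linearly with baseline: p ∝ B, so B = p_target / p_Earth × 1 AU.
B = 4.83 / 0.222 = 21.757 AU.

21.76 AU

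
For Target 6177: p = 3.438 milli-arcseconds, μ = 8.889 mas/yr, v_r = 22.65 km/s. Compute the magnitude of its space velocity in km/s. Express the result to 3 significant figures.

d = 1/p = 1/0.003438″ = 290.87 pc.
μ = 8.889 mas/yr = 0.008889 ″/yr.
v_t = 4.740 μ d = 4.740 × 0.008889 × 290.87 = 12.255 km/s.
v = √(v_r² + v_t²) = √(22.65² + 12.255²) = √663.208 = 25.753 km/s.

25.8 km/s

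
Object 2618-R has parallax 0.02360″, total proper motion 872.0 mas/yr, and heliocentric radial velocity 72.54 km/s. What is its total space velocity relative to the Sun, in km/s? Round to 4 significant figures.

189.6 km/s

d = 1/p = 1/0.02360″ = 42.373 pc.
μ = 872.0 mas/yr = 0.8720 ″/yr.
v_t = 4.740 μ d = 4.740 × 0.8720 × 42.373 = 175.14 km/s.
v = √(v_r² + v_t²) = √(72.54² + 175.14²) = √35936.1 = 189.57 km/s.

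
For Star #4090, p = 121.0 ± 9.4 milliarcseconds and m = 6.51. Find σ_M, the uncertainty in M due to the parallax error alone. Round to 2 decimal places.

σ_M = 0.17 mag

M = m − 5 log₁₀ d + 5 = m + 5 log₁₀ p + 5, so ∂M/∂p = 5/(p ln 10).
σ_M = (5/ln 10) · (σ_p/p) = 2.1715 × 9.4/121.0 = 2.1715 × 0.077686 = 0.1687.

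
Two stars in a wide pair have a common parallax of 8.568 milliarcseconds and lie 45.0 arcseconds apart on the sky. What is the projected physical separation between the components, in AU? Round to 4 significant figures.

5252 AU

d = 1/p = 1/0.008568″ = 116.71 pc.
At distance d (pc), an angle of θ arcsec spans θ·d AU: s = 45.0 × 116.71 = 5252 AU.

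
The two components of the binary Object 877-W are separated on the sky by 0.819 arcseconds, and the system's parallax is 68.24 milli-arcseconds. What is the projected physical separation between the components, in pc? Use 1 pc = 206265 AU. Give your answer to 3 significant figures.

d = 1/p = 1/0.06824″ = 14.654 pc.
At distance d (pc), an angle of θ arcsec spans θ·d AU: s = 0.819 × 14.654 = 12.002 AU.
= 12.002 / 206265 = 5.8187 × 10^-5 pc.

5.82 × 10^-5 pc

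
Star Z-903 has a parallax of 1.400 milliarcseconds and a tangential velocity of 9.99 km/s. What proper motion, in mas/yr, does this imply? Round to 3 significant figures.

d = 1/p = 1/0.001400″ = 714.29 pc.
μ = v_t / (4.74 d) = 9.99 / (4.74 × 714.29) = 9.99 / 3385.7 = 0.0029506 ″/yr = 2.9506 mas/yr.

2.95 mas/yr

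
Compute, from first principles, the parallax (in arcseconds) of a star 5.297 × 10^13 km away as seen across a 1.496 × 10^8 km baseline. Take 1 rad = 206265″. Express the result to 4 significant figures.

θ ≈ B/d = (1.496 × 10^8) / (5.297 × 10^13) = 2.8242 × 10^-6 rad.
In arcseconds: 2.8242 × 10^-6 × 206265 = 0.58253″.

0.5825 arcsec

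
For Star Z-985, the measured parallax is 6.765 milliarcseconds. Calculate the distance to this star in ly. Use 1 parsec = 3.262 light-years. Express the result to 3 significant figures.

482 ly

p = 6.765 milliarcseconds = 0.006765 arcsec.
d = 1/p = 1/0.006765 = 147.82 pc.
In light-years: 147.82 × 3.262 = 482.19 ly.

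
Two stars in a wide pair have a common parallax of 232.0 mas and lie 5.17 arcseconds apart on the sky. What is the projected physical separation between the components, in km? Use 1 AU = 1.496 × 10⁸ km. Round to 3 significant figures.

d = 1/p = 1/0.2320″ = 4.3103 pc.
At distance d (pc), an angle of θ arcsec spans θ·d AU: s = 5.17 × 4.3103 = 22.284 AU.
= 22.284 × 1.496 × 10⁸ km = 3.3337 × 10^9 km.

3.33 × 10^9 km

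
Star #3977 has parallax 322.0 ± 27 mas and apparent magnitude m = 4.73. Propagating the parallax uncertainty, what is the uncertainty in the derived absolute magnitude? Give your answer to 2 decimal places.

σ_M = 0.18 mag

M = m − 5 log₁₀ d + 5 = m + 5 log₁₀ p + 5, so ∂M/∂p = 5/(p ln 10).
σ_M = (5/ln 10) · (σ_p/p) = 2.1715 × 27/322.0 = 2.1715 × 0.083851 = 0.18208.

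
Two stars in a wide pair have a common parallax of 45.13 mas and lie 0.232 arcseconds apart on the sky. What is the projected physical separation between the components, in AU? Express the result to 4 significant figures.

5.141 AU

d = 1/p = 1/0.04513″ = 22.158 pc.
At distance d (pc), an angle of θ arcsec spans θ·d AU: s = 0.232 × 22.158 = 5.1407 AU.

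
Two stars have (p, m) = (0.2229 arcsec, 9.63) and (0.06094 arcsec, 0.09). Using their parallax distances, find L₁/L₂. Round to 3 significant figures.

L₁/L₂ = 1.14 × 10^-5

d₁ = 1/p₁ = 1/0.2229″ = 4.4863 pc; d₂ = 1/p₂ = 1/0.06094″ = 16.41 pc.
M₁ = m₁ − 5 log₁₀ d₁ + 5 = 9.63 − 3.2594 + 5 = 11.3706.
M₂ = 0.09 − 6.0755 + 5 = -0.9855.
L₁/L₂ = 10^(0.4(M₂ − M₁)) = 10^(0.4 × (-12.3561)) = 10^(-4.94244) = 0.000011417.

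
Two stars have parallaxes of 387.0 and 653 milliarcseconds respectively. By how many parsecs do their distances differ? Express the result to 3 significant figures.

d_A = 1/0.3870″ = 2.584 pc; d_B = 1/0.6530″ = 1.5314 pc.
|d_B − d_A| = |1.5314 − 2.584| = 1.0526 pc.

1.05 pc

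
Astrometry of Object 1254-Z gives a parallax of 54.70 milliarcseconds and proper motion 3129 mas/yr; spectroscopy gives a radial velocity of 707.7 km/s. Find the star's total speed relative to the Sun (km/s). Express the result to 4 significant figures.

757.9 km/s

d = 1/p = 1/0.05470″ = 18.282 pc.
μ = 3129 mas/yr = 3.129 ″/yr.
v_t = 4.740 μ d = 4.740 × 3.129 × 18.282 = 271.15 km/s.
v = √(v_r² + v_t²) = √(707.7² + 271.15²) = √574362 = 757.87 km/s.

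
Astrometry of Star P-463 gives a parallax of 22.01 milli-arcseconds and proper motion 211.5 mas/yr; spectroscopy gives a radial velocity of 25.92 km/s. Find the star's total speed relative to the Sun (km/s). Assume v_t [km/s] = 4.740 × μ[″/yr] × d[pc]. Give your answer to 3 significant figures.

d = 1/p = 1/0.02201″ = 45.434 pc.
μ = 211.5 mas/yr = 0.2115 ″/yr.
v_t = 4.740 μ d = 4.740 × 0.2115 × 45.434 = 45.548 km/s.
v = √(v_r² + v_t²) = √(25.92² + 45.548²) = √2746.47 = 52.407 km/s.

52.4 km/s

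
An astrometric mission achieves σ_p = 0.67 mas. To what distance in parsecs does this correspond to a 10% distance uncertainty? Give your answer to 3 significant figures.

σ_d/d = σ_p/p, so the condition is σ_p/p ≤ 0.10, i.e. p ≥ σ_p/0.10.
p_min = 0.67/0.10 = 6.7 mas = 0.0067 arcsec.
d_max = 1/p_min = 1/0.0067 = 149.25 pc.

149 pc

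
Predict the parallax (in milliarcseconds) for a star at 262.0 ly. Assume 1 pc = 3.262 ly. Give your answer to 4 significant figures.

d = 262.0 ly ÷ 3.262 = 80.319 pc.
p = 1/d = 1/80.319 = 0.01245 arcsec.
= 0.01245 × 1000 = 12.45 mas.

12.45 mas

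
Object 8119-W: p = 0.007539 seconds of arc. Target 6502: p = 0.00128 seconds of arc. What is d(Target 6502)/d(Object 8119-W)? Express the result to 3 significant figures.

Since d = 1/p, d_B/d_A = p_A/p_B.
= 0.007539 / 0.00128 = 5.8898.

5.89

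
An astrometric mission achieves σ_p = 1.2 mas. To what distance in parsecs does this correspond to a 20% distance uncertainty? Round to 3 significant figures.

σ_d/d = σ_p/p, so the condition is σ_p/p ≤ 0.20, i.e. p ≥ σ_p/0.20.
p_min = 1.2/0.20 = 6 mas = 0.006 arcsec.
d_max = 1/p_min = 1/0.006 = 166.67 pc.

167 pc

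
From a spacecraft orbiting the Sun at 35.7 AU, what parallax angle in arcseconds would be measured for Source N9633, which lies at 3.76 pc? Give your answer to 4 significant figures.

p (arcsec) = B (AU) / d (pc).
p = 35.7 / 3.76 = 9.4947 arcsec.

9.495 arcsec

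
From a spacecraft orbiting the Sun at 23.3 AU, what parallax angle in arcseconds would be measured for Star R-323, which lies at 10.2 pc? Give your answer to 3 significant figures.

2.28 arcsec

p (arcsec) = B (AU) / d (pc).
p = 23.3 / 10.2 = 2.2843 arcsec.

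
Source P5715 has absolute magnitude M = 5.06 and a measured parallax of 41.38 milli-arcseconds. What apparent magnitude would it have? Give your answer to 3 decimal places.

m = 6.976

d = 1/p = 1/0.04138″ = 24.166 pc.
m − M = 5 log₁₀ d − 5 = 5 log₁₀(24.166) − 5 = 6.9160 − 5 = 1.9160.
m = M + (m − M) = 5.06 + 1.9160 = 6.976.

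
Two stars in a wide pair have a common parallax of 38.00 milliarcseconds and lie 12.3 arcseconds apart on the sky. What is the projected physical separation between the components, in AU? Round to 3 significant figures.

324 AU

d = 1/p = 1/0.03800″ = 26.316 pc.
At distance d (pc), an angle of θ arcsec spans θ·d AU: s = 12.3 × 26.316 = 323.69 AU.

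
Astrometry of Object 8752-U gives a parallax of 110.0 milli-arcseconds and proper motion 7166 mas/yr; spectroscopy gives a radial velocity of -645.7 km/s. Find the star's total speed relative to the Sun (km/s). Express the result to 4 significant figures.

d = 1/p = 1/0.1100″ = 9.0909 pc.
μ = 7166 mas/yr = 7.166 ″/yr.
v_t = 4.740 μ d = 4.740 × 7.166 × 9.0909 = 308.79 km/s.
v = √(v_r² + v_t²) = √((-645.7)² + 308.79²) = √512280 = 715.74 km/s.

715.7 km/s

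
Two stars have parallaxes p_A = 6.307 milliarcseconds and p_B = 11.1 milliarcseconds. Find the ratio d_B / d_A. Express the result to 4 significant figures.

Since d = 1/p, d_B/d_A = p_A/p_B.
= 6.307 / 11.1 = 0.5682.

0.5682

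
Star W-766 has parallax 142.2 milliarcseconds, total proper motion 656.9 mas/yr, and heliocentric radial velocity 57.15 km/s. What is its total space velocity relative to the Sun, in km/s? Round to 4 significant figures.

d = 1/p = 1/0.1422″ = 7.0323 pc.
μ = 656.9 mas/yr = 0.6569 ″/yr.
v_t = 4.740 μ d = 4.740 × 0.6569 × 7.0323 = 21.897 km/s.
v = √(v_r² + v_t²) = √(57.15² + 21.897²) = √3745.6 = 61.201 km/s.

61.20 km/s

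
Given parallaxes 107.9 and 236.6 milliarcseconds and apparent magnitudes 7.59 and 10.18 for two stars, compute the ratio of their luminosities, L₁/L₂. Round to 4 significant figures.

L₁/L₂ = 52.24

d₁ = 1/p₁ = 1/0.1079″ = 9.2678 pc; d₂ = 1/p₂ = 1/0.2366″ = 4.2265 pc.
M₁ = m₁ − 5 log₁₀ d₁ + 5 = 7.59 − 4.8349 + 5 = 7.7551.
M₂ = 10.18 − 3.1299 + 5 = 12.0501.
L₁/L₂ = 10^(0.4(M₂ − M₁)) = 10^(0.4 × 4.2950) = 10^1.71800 = 52.24.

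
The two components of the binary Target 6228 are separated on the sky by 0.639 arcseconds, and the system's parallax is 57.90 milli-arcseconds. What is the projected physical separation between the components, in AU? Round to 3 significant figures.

11.0 AU

d = 1/p = 1/0.05790″ = 17.271 pc.
At distance d (pc), an angle of θ arcsec spans θ·d AU: s = 0.639 × 17.271 = 11.036 AU.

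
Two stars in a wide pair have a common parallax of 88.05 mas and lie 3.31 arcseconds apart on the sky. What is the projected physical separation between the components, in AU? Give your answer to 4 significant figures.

d = 1/p = 1/0.08805″ = 11.357 pc.
At distance d (pc), an angle of θ arcsec spans θ·d AU: s = 3.31 × 11.357 = 37.592 AU.

37.59 AU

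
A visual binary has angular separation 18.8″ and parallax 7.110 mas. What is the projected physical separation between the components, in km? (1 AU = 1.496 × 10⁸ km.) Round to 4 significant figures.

3.956 × 10^11 km

d = 1/p = 1/0.007110″ = 140.65 pc.
At distance d (pc), an angle of θ arcsec spans θ·d AU: s = 18.8 × 140.65 = 2644.2 AU.
= 2644.2 × 1.496 × 10⁸ km = 3.9557 × 10^11 km.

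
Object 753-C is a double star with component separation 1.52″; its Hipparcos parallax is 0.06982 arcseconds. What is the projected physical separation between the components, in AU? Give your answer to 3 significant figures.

d = 1/p = 1/0.06982″ = 14.323 pc.
At distance d (pc), an angle of θ arcsec spans θ·d AU: s = 1.52 × 14.323 = 21.771 AU.

21.8 AU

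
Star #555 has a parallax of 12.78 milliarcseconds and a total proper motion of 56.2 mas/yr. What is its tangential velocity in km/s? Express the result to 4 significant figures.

d = 1/p = 1/0.01278″ = 78.247 pc.
μ = 56.2 mas/yr = 0.0562 ″/yr.
v_t = 4.74 × μ × d = 4.74 × 0.0562 × 78.247 = 20.844 km/s.

20.84 km/s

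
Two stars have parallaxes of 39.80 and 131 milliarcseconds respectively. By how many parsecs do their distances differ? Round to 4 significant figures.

d_A = 1/0.03980″ = 25.126 pc; d_B = 1/0.1310″ = 7.6336 pc.
|d_B − d_A| = |7.6336 − 25.126| = 17.492 pc.

17.49 pc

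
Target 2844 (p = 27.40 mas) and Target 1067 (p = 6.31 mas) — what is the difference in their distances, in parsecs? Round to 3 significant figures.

122 pc

d_A = 1/0.02740″ = 36.496 pc; d_B = 1/0.006310″ = 158.48 pc.
|d_B − d_A| = |158.48 − 36.496| = 121.98 pc.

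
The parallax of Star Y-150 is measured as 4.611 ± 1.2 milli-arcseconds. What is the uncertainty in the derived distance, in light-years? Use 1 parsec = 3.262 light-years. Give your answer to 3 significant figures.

d = 1/p, so σ_d = σ_p / p².
σ_d = 0.00120 / (0.004611)² = 0.00120 / 0.000021261 = 56.441 pc = 56.441 × 3.262 ly = 184.11 ly.

184 ly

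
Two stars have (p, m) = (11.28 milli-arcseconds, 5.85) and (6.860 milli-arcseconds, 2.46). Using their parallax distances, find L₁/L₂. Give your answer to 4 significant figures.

d₁ = 1/p₁ = 1/0.01128″ = 88.652 pc; d₂ = 1/p₂ = 1/0.006860″ = 145.77 pc.
M₁ = m₁ − 5 log₁₀ d₁ + 5 = 5.85 − 9.7384 + 5 = 1.1116.
M₂ = 2.46 − 10.8183 + 5 = -3.3583.
L₁/L₂ = 10^(0.4(M₂ − M₁)) = 10^(0.4 × (-4.4699)) = 10^(-1.78796) = 0.016294.

L₁/L₂ = 0.01629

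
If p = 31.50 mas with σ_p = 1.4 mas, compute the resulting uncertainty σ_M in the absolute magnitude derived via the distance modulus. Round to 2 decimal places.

M = m − 5 log₁₀ d + 5 = m + 5 log₁₀ p + 5, so ∂M/∂p = 5/(p ln 10).
σ_M = (5/ln 10) · (σ_p/p) = 2.1715 × 1.4/31.50 = 2.1715 × 0.044444 = 0.09651.

σ_M = 0.10 mag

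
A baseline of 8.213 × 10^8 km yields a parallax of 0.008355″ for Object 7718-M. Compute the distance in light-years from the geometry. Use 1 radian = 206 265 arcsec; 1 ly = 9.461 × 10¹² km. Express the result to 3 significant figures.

2140 ly

θ = 0.008355″ = 0.008355/206265 = 4.0506 × 10^-8 rad.
d = B/θ = (8.213 × 10^8) / (4.0506 × 10^-8) = 2.0276 × 10^16 km = (2.0276 × 10^16) / (9.461 × 10^12) ly = 2143.1 ly.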